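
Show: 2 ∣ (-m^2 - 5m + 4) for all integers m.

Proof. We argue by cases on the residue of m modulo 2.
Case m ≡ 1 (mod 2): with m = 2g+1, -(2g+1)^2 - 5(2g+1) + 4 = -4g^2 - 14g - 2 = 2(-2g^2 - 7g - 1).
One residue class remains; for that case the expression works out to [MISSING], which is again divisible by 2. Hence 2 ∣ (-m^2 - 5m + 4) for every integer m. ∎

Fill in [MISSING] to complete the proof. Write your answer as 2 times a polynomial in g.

2(-2g^2 - 5g + 2)

Only m ≡ 0 (mod 2) is unaccounted for. Put m = 2g:
-(2g)^2 - 5(2g) + 4 expands to -4g^2 - 10g + 4,
and factoring out 2 leaves 2(-2g^2 - 5g + 2).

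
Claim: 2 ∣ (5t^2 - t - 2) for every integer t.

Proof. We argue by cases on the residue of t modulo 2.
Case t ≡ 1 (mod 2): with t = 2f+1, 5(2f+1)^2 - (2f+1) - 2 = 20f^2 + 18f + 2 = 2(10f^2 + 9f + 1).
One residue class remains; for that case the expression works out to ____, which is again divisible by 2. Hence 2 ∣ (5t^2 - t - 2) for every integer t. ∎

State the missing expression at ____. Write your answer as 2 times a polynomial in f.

The residues treated are {1}, so the missing case is t ≡ 0 (mod 2); write t = 2f.
Then 5(2f)^2 - (2f) - 2 = 20f^2 - 2f - 2 = 2(10f^2 - f - 1).

2(10f^2 - f - 1)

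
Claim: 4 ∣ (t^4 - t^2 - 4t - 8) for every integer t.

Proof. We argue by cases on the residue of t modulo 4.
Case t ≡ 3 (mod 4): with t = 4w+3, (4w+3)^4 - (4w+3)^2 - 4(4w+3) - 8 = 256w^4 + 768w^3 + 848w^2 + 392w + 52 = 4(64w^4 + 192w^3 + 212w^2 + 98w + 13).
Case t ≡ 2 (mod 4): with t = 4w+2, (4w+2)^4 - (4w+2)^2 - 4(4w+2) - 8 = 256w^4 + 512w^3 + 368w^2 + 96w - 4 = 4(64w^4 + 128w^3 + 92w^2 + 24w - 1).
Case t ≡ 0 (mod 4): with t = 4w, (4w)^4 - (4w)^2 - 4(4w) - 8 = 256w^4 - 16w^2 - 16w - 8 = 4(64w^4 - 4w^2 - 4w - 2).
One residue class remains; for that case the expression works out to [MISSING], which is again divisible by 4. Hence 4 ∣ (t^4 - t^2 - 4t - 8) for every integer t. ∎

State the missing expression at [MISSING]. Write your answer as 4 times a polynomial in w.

4(64w^4 + 64w^3 + 20w^2 - 2w - 3)

Only t ≡ 1 (mod 4) is unaccounted for. Put t = 4w+1:
(4w+1)^4 - (4w+1)^2 - 4(4w+1) - 8 expands to 256w^4 + 256w^3 + 80w^2 - 8w - 12,
and factoring out 4 leaves 4(64w^4 + 64w^3 + 20w^2 - 2w - 3).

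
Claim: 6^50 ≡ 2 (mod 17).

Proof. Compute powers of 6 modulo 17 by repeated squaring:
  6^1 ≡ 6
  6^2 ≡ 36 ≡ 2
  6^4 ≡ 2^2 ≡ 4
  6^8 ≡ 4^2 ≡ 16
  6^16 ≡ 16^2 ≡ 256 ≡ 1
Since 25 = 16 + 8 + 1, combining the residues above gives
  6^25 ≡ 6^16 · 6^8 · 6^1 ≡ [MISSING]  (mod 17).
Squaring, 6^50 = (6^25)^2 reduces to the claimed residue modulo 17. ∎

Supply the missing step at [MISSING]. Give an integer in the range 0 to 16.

11

Multiply the listed residues: 1 · 16 · 6 = 16 → 96.
Reducing modulo 17: 96 = 5·17 + 11, so 6^25 ≡ 11.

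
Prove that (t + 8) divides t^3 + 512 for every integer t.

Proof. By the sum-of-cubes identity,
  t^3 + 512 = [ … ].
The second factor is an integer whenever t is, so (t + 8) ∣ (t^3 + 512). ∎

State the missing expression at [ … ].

(t + 8)(t^2 - 8t + 64)

a^3 + b^3 = (a + b)(a^2 - ab + b^2). With a = t, b = 8:
t^3 + 512 = (t + 8)(t^2 - 8t + 64).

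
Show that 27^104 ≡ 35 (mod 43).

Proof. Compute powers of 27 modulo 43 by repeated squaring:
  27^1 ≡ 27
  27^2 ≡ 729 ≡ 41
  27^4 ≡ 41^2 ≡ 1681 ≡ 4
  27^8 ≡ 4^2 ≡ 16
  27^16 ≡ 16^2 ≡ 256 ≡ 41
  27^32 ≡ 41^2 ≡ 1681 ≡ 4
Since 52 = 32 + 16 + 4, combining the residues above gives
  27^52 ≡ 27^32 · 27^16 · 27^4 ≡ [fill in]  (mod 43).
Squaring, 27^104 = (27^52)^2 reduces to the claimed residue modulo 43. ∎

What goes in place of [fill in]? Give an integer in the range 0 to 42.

27^32 · 27^16 · 27^4 ≡ 4 · 41 · 4 = 656.
656 mod 43 = 11, so 27^52 ≡ 11 (mod 43).

11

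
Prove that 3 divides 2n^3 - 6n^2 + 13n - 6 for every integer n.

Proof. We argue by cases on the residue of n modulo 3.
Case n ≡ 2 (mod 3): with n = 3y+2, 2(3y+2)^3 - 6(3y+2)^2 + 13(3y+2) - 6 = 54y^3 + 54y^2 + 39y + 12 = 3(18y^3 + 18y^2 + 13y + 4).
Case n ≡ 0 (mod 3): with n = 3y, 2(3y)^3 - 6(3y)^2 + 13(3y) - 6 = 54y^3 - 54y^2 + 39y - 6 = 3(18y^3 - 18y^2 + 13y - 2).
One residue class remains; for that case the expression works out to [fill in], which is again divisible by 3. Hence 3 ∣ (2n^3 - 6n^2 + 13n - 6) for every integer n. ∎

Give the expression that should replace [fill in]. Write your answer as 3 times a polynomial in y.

3(18y^3 + 7y + 1)

The residues treated are {2, 0}, so the missing case is n ≡ 1 (mod 3); write n = 3y+1.
Then 2(3y+1)^3 - 6(3y+1)^2 + 13(3y+1) - 6 = 54y^3 + 21y + 3 = 3(18y^3 + 7y + 1).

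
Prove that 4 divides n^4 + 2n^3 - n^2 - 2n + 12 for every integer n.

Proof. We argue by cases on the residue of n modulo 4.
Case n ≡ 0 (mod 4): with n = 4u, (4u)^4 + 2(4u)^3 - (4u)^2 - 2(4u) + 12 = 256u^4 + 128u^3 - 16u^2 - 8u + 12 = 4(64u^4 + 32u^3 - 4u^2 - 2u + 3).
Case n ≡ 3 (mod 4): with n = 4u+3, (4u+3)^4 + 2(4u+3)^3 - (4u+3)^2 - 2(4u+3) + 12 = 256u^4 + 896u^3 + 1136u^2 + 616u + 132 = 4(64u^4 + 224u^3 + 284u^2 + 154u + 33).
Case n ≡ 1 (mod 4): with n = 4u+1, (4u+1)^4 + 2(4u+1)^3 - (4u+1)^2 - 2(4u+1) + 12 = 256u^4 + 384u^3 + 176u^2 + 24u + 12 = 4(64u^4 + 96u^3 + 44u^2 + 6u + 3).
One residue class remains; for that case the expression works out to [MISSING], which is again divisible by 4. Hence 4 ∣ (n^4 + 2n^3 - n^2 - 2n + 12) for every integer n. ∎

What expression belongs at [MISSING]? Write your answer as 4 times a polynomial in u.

4(64u^4 + 160u^3 + 140u^2 + 50u + 9)

The residues treated are {0, 3, 1}, so the missing case is n ≡ 2 (mod 4); write n = 4u+2.
Then (4u+2)^4 + 2(4u+2)^3 - (4u+2)^2 - 2(4u+2) + 12 = 256u^4 + 640u^3 + 560u^2 + 200u + 36 = 4(64u^4 + 160u^3 + 140u^2 + 50u + 9).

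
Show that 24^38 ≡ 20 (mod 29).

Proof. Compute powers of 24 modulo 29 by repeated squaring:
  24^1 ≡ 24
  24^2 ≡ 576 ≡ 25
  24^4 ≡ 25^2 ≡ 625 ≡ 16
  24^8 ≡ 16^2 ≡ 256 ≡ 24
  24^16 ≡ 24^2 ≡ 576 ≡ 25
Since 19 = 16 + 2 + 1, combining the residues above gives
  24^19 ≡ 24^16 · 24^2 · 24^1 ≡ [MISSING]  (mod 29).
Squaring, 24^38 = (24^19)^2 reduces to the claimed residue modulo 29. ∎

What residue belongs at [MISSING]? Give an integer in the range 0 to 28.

24^16 · 24^2 · 24^1 ≡ 25 · 25 · 24 = 15000.
15000 mod 29 = 7, so 24^19 ≡ 7 (mod 29).

7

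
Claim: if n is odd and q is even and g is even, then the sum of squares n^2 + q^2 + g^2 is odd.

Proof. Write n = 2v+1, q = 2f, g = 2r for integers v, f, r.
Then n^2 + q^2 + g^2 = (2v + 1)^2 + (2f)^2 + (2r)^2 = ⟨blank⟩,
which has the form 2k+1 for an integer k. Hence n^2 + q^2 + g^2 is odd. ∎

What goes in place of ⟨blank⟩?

2(2f^2 + 2r^2 + 2v^2 + 2v) + 1

Expanding: (2v + 1)^2 + (2f)^2 + (2r)^2 = 4f^2 + 4r^2 + 4v^2 + 4v + 1.
Every term except the constant is even, so this is 2(2f^2 + 2r^2 + 2v^2 + 2v) + 1,
and 2f^2 + 2r^2 + 2v^2 + 2v ∈ ℤ gives the required form.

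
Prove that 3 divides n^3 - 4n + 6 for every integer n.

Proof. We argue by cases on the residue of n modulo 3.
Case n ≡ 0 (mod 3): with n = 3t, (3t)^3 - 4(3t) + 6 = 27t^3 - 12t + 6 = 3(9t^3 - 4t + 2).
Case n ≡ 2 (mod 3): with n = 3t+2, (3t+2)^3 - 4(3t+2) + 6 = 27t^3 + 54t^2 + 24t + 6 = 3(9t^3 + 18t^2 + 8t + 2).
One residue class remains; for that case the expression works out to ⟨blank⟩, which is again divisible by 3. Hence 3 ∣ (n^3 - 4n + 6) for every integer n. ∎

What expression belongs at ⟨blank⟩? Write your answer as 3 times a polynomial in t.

3(9t^3 + 9t^2 - t + 1)

Only n ≡ 1 (mod 3) is unaccounted for. Put n = 3t+1:
(3t+1)^3 - 4(3t+1) + 6 expands to 27t^3 + 27t^2 - 3t + 3,
and factoring out 3 leaves 3(9t^3 + 9t^2 - t + 1).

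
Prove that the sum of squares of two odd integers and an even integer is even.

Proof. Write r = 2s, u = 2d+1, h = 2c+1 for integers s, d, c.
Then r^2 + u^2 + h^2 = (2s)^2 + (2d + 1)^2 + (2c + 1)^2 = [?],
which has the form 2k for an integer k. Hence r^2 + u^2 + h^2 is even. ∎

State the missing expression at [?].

Expanding: (2s)^2 + (2d + 1)^2 + (2c + 1)^2 = 4c^2 + 4c + 4d^2 + 4d + 4s^2 + 2.
Every term is even; pulling out the factor of 2 gives 2(2c^2 + 2c + 2d^2 + 2d + 2s^2 + 1).

2(2c^2 + 2c + 2d^2 + 2d + 2s^2 + 1)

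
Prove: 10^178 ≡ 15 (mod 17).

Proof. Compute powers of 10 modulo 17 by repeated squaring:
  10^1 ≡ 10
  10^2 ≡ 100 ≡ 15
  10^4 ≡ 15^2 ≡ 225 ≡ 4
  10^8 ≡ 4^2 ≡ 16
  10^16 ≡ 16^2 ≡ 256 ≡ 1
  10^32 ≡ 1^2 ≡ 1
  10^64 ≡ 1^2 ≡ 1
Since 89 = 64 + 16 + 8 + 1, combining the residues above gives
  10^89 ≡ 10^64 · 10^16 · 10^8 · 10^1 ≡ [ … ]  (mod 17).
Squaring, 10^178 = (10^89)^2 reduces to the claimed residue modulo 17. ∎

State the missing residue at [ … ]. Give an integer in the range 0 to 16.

Multiply the listed residues: 1 · 1 · 16 · 10 = 1 → 16 → 160.
Reducing modulo 17: 160 = 9·17 + 7, so 10^89 ≡ 7.

7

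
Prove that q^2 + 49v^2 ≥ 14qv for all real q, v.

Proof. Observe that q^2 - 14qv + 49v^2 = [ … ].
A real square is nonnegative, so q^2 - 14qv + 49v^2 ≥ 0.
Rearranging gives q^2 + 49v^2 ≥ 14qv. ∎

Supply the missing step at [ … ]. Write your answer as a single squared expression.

The leading and trailing coefficients are 1^2 and 7^2, and 14 = 2·1·7, so the trinomial is (q - 7v)^2.
Hence q^2 - 14qv + 49v^2 ≥ 0.

(q - 7v)^2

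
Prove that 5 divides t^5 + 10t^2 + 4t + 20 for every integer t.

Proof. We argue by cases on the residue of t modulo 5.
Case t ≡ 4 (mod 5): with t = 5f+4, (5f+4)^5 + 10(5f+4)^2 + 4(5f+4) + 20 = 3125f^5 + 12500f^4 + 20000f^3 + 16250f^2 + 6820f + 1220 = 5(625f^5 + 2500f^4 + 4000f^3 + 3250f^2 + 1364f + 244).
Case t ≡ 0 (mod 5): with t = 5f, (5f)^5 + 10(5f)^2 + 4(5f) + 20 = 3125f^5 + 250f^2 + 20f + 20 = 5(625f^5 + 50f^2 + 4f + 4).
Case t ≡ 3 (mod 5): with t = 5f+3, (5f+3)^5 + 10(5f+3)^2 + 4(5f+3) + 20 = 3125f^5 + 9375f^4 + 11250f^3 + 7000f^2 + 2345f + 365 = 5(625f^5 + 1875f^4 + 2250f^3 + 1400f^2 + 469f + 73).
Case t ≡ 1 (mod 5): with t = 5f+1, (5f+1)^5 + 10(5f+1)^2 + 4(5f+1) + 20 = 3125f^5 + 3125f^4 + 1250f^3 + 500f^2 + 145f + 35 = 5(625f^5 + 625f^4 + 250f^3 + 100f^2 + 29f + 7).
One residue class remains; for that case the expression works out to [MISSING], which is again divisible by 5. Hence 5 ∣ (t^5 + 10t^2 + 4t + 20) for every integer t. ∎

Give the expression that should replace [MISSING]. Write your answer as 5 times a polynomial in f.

5(625f^5 + 1250f^4 + 1000f^3 + 450f^2 + 124f + 20)

Only t ≡ 2 (mod 5) is unaccounted for. Put t = 5f+2:
(5f+2)^5 + 10(5f+2)^2 + 4(5f+2) + 20 expands to 3125f^5 + 6250f^4 + 5000f^3 + 2250f^2 + 620f + 100,
and factoring out 5 leaves 5(625f^5 + 1250f^4 + 1000f^3 + 450f^2 + 124f + 20).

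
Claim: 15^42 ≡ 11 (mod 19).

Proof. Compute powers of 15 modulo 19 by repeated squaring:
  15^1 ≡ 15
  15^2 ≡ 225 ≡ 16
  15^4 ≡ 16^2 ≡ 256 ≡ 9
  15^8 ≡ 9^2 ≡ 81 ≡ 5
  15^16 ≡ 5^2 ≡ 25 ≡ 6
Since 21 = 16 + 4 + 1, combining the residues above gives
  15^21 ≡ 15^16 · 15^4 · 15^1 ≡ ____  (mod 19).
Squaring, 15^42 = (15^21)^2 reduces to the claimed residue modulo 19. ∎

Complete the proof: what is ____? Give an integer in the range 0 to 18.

Multiply the listed residues: 6 · 9 · 15 = 54 → 810.
Reducing modulo 19: 810 = 42·19 + 12, so 15^21 ≡ 12.

12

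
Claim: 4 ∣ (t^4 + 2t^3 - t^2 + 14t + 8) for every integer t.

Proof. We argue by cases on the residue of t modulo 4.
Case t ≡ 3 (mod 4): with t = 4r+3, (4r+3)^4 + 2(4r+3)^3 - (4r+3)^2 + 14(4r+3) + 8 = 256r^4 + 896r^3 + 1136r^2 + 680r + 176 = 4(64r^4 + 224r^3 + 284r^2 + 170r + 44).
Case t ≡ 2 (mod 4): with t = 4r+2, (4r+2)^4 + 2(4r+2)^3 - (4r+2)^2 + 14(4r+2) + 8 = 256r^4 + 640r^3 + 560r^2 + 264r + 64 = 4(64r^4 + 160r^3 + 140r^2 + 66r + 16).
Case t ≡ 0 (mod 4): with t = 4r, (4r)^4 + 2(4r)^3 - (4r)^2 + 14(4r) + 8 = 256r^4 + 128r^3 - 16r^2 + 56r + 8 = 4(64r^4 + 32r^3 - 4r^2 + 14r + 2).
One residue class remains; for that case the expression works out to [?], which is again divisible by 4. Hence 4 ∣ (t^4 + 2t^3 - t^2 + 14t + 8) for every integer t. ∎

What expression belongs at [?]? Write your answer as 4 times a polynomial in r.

4(64r^4 + 96r^3 + 44r^2 + 22r + 6)

Only t ≡ 1 (mod 4) is unaccounted for. Put t = 4r+1:
(4r+1)^4 + 2(4r+1)^3 - (4r+1)^2 + 14(4r+1) + 8 expands to 256r^4 + 384r^3 + 176r^2 + 88r + 24,
and factoring out 4 leaves 4(64r^4 + 96r^3 + 44r^2 + 22r + 6).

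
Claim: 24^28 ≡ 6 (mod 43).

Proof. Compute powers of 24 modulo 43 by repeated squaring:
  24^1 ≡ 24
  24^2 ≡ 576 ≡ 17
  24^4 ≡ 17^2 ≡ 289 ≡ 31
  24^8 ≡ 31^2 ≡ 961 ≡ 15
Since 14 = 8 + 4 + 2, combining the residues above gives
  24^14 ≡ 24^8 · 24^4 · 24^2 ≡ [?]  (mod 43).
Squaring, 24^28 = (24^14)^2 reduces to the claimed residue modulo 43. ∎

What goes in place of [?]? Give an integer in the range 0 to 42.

24^8 · 24^4 · 24^2 ≡ 15 · 31 · 17 = 7905.
7905 mod 43 = 36, so 24^14 ≡ 36 (mod 43).

36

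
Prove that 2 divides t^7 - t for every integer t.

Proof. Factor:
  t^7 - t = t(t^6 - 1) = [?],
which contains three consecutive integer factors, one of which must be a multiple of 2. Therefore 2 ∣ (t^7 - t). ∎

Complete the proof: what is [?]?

t^6 - 1 = (t^2 - 1)(t^4 + t^2 + 1), and t^2 - 1 = (t-1)(t+1).
So t(t^6 - 1) = (t - 1)t(t + 1)(t^4 + t^2 + 1).

(t - 1)t(t + 1)(t^4 + t^2 + 1)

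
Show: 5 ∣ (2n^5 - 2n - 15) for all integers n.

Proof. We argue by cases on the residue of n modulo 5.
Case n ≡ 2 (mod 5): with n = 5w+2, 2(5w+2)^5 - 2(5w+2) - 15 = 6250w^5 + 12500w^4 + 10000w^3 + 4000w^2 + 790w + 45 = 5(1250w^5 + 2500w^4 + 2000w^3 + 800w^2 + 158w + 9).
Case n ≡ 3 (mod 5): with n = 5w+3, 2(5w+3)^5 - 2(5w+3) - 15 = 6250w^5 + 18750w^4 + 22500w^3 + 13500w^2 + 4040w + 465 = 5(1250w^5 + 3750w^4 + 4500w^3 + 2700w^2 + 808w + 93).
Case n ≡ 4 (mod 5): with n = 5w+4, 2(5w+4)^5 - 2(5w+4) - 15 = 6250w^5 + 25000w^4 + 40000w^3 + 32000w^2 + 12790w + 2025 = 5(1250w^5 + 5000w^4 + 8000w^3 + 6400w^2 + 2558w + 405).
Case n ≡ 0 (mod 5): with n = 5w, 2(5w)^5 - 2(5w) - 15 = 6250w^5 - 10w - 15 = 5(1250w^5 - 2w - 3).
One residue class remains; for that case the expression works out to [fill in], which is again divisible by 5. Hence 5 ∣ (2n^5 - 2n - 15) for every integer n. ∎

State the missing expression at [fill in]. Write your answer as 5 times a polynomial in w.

Only n ≡ 1 (mod 5) is unaccounted for. Put n = 5w+1:
2(5w+1)^5 - 2(5w+1) - 15 expands to 6250w^5 + 6250w^4 + 2500w^3 + 500w^2 + 40w - 15,
and factoring out 5 leaves 5(1250w^5 + 1250w^4 + 500w^3 + 100w^2 + 8w - 3).

5(1250w^5 + 1250w^4 + 500w^3 + 100w^2 + 8w - 3)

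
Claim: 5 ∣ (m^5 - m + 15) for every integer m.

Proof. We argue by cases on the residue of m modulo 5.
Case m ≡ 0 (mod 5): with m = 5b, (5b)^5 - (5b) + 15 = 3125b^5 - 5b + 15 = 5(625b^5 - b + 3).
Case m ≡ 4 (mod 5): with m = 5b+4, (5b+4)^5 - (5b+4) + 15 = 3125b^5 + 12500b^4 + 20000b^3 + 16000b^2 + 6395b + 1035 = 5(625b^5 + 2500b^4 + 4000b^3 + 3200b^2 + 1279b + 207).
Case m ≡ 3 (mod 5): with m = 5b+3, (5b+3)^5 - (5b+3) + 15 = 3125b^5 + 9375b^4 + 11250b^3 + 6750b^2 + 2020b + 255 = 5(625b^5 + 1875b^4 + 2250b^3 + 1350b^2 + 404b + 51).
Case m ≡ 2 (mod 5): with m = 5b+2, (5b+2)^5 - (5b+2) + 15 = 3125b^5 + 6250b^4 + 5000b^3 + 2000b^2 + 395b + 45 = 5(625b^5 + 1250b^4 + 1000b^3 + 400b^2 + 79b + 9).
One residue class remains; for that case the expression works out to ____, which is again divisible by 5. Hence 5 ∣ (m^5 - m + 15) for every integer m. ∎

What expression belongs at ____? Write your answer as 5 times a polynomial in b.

The residues treated are {0, 4, 3, 2}, so the missing case is m ≡ 1 (mod 5); write m = 5b+1.
Then (5b+1)^5 - (5b+1) + 15 = 3125b^5 + 3125b^4 + 1250b^3 + 250b^2 + 20b + 15 = 5(625b^5 + 625b^4 + 250b^3 + 50b^2 + 4b + 3).

5(625b^5 + 625b^4 + 250b^3 + 50b^2 + 4b + 3)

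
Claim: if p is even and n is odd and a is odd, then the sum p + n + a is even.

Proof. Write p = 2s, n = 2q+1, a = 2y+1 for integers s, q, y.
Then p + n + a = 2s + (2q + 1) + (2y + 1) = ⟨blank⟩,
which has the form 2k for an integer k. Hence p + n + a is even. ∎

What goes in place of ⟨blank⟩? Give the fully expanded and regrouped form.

2(q + s + y + 1)

Expanding: 2s + (2q + 1) + (2y + 1) = 2q + 2s + 2y + 2.
Every term is even; pulling out the factor of 2 gives 2(q + s + y + 1).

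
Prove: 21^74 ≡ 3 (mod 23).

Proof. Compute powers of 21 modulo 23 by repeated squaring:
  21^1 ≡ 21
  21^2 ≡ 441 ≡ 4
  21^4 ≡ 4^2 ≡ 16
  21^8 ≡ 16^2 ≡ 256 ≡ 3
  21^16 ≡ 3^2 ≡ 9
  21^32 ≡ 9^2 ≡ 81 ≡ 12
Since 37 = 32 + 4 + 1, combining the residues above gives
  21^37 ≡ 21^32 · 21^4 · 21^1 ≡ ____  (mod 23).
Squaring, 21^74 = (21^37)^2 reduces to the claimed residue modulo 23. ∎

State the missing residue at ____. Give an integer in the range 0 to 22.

7

21^32 · 21^4 · 21^1 ≡ 12 · 16 · 21 = 4032.
4032 mod 23 = 7, so 21^37 ≡ 7 (mod 23).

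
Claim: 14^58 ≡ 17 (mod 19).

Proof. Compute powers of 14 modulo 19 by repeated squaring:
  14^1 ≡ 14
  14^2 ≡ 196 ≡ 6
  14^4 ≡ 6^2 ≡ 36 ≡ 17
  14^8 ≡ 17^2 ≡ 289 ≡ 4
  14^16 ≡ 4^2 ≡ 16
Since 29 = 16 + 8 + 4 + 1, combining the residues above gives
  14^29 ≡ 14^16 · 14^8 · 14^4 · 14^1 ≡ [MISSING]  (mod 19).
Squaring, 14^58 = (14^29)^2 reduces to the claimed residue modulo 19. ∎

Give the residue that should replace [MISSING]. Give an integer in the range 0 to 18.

14^16 · 14^8 · 14^4 · 14^1 ≡ 16 · 4 · 17 · 14 = 15232.
15232 mod 19 = 13, so 14^29 ≡ 13 (mod 19).

13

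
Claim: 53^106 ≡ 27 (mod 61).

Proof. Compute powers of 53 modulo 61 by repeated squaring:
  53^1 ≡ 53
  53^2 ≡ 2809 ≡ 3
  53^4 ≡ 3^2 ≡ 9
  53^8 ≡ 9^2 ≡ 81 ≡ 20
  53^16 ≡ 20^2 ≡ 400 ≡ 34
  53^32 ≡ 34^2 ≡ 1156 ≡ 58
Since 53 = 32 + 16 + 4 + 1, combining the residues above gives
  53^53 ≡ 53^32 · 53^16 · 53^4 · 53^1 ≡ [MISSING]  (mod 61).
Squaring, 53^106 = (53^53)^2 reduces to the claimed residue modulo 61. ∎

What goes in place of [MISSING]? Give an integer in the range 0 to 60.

Multiply the listed residues: 58 · 34 · 9 · 53 = 1972 → 17748 → 940644.
Reducing modulo 61: 940644 = 15420·61 + 24, so 53^53 ≡ 24.

24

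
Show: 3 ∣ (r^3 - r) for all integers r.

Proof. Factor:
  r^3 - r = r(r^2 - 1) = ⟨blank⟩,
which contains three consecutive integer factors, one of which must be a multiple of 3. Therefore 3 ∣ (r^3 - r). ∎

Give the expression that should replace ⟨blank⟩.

(r - 1)r(r + 1)

r(r^2 - 1) = r(r - 1)(r + 1) = (r - 1)r(r + 1).
These three factors are consecutive integers, so their product is divisible by 3.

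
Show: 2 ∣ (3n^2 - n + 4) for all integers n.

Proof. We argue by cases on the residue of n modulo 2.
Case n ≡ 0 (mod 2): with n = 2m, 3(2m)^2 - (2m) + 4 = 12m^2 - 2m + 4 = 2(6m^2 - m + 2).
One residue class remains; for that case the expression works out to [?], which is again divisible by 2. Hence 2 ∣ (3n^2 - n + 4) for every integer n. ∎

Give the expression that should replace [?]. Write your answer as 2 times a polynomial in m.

2(6m^2 + 5m + 3)

The residues treated are {0}, so the missing case is n ≡ 1 (mod 2); write n = 2m+1.
Then 3(2m+1)^2 - (2m+1) + 4 = 12m^2 + 10m + 6 = 2(6m^2 + 5m + 3).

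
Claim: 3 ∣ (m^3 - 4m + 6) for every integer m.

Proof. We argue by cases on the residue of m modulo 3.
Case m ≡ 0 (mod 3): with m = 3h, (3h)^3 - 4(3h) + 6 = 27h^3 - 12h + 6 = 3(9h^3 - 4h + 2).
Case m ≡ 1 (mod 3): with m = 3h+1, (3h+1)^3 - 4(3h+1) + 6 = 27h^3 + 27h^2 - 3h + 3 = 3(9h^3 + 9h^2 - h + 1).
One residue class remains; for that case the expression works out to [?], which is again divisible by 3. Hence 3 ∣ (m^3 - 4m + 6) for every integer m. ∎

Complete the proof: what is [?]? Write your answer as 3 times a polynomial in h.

Only m ≡ 2 (mod 3) is unaccounted for. Put m = 3h+2:
(3h+2)^3 - 4(3h+2) + 6 expands to 27h^3 + 54h^2 + 24h + 6,
and factoring out 3 leaves 3(9h^3 + 18h^2 + 8h + 2).

3(9h^3 + 18h^2 + 8h + 2)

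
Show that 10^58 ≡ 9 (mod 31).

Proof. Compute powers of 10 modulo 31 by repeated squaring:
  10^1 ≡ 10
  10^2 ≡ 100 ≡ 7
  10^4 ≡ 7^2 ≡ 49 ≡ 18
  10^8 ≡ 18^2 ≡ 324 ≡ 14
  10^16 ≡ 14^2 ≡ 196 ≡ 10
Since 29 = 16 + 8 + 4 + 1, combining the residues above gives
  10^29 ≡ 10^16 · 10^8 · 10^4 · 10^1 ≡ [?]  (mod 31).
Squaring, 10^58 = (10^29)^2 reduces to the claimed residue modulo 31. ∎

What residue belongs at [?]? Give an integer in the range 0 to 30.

Multiply the listed residues: 10 · 14 · 18 · 10 = 140 → 2520 → 25200.
Reducing modulo 31: 25200 = 812·31 + 28, so 10^29 ≡ 28.

28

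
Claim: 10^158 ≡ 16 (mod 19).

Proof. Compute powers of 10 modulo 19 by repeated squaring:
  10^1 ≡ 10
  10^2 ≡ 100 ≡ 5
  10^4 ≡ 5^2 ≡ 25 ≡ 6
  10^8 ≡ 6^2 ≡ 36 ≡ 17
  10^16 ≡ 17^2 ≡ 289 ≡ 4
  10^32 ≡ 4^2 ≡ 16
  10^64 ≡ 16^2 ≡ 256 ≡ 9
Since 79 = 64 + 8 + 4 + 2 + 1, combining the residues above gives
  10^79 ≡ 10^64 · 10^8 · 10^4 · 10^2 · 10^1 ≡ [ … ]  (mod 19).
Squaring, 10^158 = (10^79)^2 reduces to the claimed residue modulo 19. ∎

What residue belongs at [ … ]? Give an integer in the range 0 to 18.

15

Multiply the listed residues: 9 · 17 · 6 · 5 · 10 = 153 → 918 → 4590 → 45900.
Reducing modulo 19: 45900 = 2415·19 + 15, so 10^79 ≡ 15.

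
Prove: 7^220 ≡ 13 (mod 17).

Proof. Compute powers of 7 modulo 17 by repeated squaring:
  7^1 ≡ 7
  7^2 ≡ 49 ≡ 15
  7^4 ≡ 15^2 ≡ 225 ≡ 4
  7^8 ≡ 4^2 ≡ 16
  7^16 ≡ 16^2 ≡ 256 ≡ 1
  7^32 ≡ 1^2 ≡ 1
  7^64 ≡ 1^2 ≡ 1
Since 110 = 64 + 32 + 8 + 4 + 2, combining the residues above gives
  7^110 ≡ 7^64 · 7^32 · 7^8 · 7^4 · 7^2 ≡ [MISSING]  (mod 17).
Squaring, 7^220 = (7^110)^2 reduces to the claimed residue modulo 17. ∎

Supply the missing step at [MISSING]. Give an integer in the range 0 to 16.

7^64 · 7^32 · 7^8 · 7^4 · 7^2 ≡ 1 · 1 · 16 · 4 · 15 = 960.
960 mod 17 = 8, so 7^110 ≡ 8 (mod 17).

8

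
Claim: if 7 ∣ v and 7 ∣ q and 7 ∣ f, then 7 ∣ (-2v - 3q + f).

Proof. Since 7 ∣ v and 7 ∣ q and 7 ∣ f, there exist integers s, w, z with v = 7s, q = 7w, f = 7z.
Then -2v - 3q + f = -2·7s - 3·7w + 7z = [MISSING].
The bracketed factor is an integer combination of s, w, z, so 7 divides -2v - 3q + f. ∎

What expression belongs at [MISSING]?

7(-2s - 3w + z)

Each term has a factor of 7: -2·7s - 3·7w + 7z = 7·(-2s - 3w + z).
Since -2s - 3w + z is an integer, 7 ∣ (-2v - 3q + f).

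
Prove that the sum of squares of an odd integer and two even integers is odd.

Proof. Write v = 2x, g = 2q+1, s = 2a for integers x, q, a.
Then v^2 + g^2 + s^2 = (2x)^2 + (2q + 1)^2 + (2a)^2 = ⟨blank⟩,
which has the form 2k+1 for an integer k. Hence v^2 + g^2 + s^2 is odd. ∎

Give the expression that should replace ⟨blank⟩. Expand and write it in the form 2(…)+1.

Expanding: (2x)^2 + (2q + 1)^2 + (2a)^2 = 4a^2 + 4q^2 + 4q + 4x^2 + 1.
Every term except the constant is even, so this is 2(2a^2 + 2q^2 + 2q + 2x^2) + 1,
and 2a^2 + 2q^2 + 2q + 2x^2 ∈ ℤ gives the required form.

2(2a^2 + 2q^2 + 2q + 2x^2) + 1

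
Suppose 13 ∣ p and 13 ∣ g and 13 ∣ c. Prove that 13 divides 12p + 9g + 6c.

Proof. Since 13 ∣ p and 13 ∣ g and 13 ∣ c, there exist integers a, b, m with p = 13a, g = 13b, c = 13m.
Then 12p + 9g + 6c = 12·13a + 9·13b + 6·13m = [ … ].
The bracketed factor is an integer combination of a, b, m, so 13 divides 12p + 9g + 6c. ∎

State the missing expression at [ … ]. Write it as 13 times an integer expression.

13(12a + 9b + 6m)

Each term has a factor of 13: 12·13a + 9·13b + 6·13m = 13·(12a + 9b + 6m).
Since 12a + 9b + 6m is an integer, 13 ∣ (12p + 9g + 6c).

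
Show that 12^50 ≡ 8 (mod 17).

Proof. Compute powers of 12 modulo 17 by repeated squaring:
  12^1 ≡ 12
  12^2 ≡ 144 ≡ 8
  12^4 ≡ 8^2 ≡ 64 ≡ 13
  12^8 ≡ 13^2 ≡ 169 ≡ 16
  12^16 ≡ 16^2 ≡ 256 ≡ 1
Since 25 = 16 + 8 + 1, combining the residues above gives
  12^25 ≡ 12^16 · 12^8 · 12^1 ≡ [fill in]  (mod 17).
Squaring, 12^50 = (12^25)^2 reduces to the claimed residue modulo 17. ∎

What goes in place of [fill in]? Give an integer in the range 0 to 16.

Multiply the listed residues: 1 · 16 · 12 = 16 → 192.
Reducing modulo 17: 192 = 11·17 + 5, so 12^25 ≡ 5.

5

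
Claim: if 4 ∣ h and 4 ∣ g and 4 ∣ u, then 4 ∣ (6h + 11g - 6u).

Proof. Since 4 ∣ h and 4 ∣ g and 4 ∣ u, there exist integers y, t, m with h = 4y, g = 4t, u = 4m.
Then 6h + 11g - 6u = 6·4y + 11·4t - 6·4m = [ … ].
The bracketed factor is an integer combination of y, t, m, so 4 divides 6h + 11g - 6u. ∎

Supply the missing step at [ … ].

Pull the common 4 out of every term: 6·4y + 11·4t - 6·4m = 4(-6m + 11t + 6y).
-6m + 11t + 6y is an integer, which exhibits the divisibility.

4(-6m + 11t + 6y)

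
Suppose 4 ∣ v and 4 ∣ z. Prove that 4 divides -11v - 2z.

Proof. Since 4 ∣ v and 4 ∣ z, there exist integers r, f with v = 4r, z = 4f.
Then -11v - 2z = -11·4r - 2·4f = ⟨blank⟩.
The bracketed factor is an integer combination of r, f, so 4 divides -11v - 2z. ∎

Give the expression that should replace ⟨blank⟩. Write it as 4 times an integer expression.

4(-2f - 11r)

Each term has a factor of 4: -11·4r - 2·4f = 4·(-2f - 11r).
Since -2f - 11r is an integer, 4 ∣ (-11v - 2z).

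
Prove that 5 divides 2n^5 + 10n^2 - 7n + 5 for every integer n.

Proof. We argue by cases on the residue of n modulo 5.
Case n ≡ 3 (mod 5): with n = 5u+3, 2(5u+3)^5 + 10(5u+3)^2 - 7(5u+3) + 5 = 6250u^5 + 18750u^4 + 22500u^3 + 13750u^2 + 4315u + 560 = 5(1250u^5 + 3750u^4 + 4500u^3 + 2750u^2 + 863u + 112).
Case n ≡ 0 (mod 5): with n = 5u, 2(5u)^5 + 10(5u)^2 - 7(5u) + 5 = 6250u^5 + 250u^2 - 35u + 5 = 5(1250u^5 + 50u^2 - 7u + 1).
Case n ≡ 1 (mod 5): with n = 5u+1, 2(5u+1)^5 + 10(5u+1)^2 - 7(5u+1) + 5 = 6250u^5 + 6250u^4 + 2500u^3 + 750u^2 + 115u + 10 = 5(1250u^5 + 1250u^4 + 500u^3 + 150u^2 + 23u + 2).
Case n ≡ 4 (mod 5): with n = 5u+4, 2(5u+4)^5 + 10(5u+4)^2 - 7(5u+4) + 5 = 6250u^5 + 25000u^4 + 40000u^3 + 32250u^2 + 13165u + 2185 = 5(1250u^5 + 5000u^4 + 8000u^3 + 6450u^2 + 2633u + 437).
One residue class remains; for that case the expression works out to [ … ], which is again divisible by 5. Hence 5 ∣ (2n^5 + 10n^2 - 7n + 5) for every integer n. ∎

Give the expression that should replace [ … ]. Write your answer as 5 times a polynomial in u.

5(1250u^5 + 2500u^4 + 2000u^3 + 850u^2 + 193u + 19)

Only n ≡ 2 (mod 5) is unaccounted for. Put n = 5u+2:
2(5u+2)^5 + 10(5u+2)^2 - 7(5u+2) + 5 expands to 6250u^5 + 12500u^4 + 10000u^3 + 4250u^2 + 965u + 95,
and factoring out 5 leaves 5(1250u^5 + 2500u^4 + 2000u^3 + 850u^2 + 193u + 19).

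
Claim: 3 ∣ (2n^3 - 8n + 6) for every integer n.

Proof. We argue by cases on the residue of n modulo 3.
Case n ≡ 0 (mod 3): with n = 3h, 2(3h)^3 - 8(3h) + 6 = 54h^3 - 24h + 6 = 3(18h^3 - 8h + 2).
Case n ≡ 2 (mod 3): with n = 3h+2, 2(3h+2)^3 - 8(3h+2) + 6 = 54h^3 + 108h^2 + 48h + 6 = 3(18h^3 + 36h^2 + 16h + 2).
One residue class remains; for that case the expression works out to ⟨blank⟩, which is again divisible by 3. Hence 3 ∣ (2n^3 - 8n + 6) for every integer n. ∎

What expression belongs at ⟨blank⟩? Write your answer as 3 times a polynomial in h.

3(18h^3 + 18h^2 - 2h)

Only n ≡ 1 (mod 3) is unaccounted for. Put n = 3h+1:
2(3h+1)^3 - 8(3h+1) + 6 expands to 54h^3 + 54h^2 - 6h,
and factoring out 3 leaves 3(18h^3 + 18h^2 - 2h).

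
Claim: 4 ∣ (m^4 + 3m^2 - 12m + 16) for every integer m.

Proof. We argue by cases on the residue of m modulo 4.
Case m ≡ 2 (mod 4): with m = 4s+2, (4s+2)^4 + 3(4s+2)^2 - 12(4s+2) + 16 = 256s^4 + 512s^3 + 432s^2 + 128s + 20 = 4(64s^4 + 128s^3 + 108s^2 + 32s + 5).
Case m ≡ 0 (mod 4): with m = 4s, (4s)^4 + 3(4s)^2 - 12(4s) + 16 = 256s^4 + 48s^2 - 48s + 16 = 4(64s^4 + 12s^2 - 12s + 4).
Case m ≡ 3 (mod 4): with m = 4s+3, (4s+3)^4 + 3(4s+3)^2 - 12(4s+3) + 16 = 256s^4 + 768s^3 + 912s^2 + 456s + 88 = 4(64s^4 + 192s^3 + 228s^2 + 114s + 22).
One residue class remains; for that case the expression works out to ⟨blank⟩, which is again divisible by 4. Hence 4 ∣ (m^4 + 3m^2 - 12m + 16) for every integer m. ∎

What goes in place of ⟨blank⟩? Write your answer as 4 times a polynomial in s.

4(64s^4 + 64s^3 + 36s^2 - 2s + 2)

Only m ≡ 1 (mod 4) is unaccounted for. Put m = 4s+1:
(4s+1)^4 + 3(4s+1)^2 - 12(4s+1) + 16 expands to 256s^4 + 256s^3 + 144s^2 - 8s + 8,
and factoring out 4 leaves 4(64s^4 + 64s^3 + 36s^2 - 2s + 2).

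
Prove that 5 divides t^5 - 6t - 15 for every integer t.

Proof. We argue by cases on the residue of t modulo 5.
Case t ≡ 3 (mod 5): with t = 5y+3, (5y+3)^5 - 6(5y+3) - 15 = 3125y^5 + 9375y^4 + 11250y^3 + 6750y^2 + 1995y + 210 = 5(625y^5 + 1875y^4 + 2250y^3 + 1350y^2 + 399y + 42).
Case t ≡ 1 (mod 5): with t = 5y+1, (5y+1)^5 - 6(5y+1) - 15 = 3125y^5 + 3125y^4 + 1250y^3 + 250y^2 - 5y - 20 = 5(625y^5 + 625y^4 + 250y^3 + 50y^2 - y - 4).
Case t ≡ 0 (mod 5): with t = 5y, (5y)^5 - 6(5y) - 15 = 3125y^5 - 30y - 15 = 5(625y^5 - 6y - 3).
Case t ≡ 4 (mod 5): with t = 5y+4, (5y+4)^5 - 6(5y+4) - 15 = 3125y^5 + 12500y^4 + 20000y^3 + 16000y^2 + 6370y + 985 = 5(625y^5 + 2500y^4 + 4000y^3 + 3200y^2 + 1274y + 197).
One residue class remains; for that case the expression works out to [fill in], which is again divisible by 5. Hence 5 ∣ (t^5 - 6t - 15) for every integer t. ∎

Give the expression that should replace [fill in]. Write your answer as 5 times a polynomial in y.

5(625y^5 + 1250y^4 + 1000y^3 + 400y^2 + 74y + 1)

The residues treated are {3, 1, 0, 4}, so the missing case is t ≡ 2 (mod 5); write t = 5y+2.
Then (5y+2)^5 - 6(5y+2) - 15 = 3125y^5 + 6250y^4 + 5000y^3 + 2000y^2 + 370y + 5 = 5(625y^5 + 1250y^4 + 1000y^3 + 400y^2 + 74y + 1).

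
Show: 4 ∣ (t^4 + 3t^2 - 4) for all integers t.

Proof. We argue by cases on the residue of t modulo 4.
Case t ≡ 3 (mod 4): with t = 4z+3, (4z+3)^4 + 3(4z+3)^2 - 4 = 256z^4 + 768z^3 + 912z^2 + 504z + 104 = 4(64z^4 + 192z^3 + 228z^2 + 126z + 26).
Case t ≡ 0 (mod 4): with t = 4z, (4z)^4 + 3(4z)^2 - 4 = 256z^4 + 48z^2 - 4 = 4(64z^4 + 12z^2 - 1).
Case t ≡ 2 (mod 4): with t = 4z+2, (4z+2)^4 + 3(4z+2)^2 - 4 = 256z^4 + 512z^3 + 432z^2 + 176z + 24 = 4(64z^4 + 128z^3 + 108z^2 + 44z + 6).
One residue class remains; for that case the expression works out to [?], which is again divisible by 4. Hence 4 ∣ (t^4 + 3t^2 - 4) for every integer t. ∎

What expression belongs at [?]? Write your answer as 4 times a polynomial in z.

4(64z^4 + 64z^3 + 36z^2 + 10z)

Only t ≡ 1 (mod 4) is unaccounted for. Put t = 4z+1:
(4z+1)^4 + 3(4z+1)^2 - 4 expands to 256z^4 + 256z^3 + 144z^2 + 40z,
and factoring out 4 leaves 4(64z^4 + 64z^3 + 36z^2 + 10z).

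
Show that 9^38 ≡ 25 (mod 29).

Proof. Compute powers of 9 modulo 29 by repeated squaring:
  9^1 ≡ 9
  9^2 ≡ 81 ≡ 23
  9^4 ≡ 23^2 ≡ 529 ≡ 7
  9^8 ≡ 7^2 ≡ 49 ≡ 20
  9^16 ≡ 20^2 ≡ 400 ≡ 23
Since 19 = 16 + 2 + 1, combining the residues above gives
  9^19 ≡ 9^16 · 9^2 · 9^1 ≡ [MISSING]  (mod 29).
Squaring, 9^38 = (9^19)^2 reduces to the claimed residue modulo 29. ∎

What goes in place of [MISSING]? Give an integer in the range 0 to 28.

5

Multiply the listed residues: 23 · 23 · 9 = 529 → 4761.
Reducing modulo 29: 4761 = 164·29 + 5, so 9^19 ≡ 5.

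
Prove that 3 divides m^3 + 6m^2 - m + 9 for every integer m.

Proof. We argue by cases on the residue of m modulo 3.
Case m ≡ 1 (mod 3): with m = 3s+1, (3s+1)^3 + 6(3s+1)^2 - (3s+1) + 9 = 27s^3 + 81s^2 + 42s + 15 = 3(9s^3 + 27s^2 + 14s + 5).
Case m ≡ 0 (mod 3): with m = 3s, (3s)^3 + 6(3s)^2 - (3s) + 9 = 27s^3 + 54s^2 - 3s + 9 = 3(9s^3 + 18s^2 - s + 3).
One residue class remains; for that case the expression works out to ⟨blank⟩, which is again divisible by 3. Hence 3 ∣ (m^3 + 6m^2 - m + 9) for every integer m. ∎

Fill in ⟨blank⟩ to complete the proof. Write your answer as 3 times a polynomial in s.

3(9s^3 + 36s^2 + 35s + 13)

The residues treated are {1, 0}, so the missing case is m ≡ 2 (mod 3); write m = 3s+2.
Then (3s+2)^3 + 6(3s+2)^2 - (3s+2) + 9 = 27s^3 + 108s^2 + 105s + 39 = 3(9s^3 + 36s^2 + 35s + 13).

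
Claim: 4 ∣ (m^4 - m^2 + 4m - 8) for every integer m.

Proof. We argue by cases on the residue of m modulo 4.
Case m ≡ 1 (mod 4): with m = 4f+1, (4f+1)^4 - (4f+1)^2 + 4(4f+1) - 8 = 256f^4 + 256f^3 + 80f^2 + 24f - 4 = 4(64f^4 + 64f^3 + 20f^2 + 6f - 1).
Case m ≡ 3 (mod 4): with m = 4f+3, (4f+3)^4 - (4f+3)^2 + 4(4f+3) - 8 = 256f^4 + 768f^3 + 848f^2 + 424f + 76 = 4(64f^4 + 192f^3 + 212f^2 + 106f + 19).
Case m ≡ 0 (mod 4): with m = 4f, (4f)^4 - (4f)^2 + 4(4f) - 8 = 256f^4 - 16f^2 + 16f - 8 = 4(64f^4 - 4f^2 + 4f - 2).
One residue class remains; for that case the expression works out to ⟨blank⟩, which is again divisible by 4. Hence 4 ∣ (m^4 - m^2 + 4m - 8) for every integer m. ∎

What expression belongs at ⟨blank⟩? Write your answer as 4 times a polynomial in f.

4(64f^4 + 128f^3 + 92f^2 + 32f + 3)

Only m ≡ 2 (mod 4) is unaccounted for. Put m = 4f+2:
(4f+2)^4 - (4f+2)^2 + 4(4f+2) - 8 expands to 256f^4 + 512f^3 + 368f^2 + 128f + 12,
and factoring out 4 leaves 4(64f^4 + 128f^3 + 92f^2 + 32f + 3).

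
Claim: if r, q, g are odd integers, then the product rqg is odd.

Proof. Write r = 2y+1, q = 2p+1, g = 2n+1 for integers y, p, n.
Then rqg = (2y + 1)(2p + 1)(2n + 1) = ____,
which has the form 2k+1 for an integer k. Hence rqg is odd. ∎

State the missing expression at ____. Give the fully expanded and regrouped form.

2(4npy + 2np + 2ny + n + 2py + p + y) + 1

(2y + 1)(2p + 1)(2n + 1) = 8npy + 4np + 4ny + 2n + 4py + 2p + 2y + 1
= 2(4npy + 2np + 2ny + n + 2py + p + y) + 1.
Since 4npy + 2np + 2ny + n + 2py + p + y is an integer, the product is of the form 2k+1 for an integer k.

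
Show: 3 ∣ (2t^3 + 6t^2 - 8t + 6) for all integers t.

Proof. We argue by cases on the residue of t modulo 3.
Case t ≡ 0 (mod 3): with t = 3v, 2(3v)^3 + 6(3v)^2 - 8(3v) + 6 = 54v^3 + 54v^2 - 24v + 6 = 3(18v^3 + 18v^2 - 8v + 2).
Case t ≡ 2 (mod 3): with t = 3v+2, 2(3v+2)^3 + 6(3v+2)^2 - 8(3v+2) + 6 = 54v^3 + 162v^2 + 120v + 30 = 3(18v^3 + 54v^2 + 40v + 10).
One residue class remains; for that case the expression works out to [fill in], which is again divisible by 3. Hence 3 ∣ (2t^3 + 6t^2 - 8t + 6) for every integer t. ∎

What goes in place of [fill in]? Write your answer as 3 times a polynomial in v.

3(18v^3 + 36v^2 + 10v + 2)

Only t ≡ 1 (mod 3) is unaccounted for. Put t = 3v+1:
2(3v+1)^3 + 6(3v+1)^2 - 8(3v+1) + 6 expands to 54v^3 + 108v^2 + 30v + 6,
and factoring out 3 leaves 3(18v^3 + 36v^2 + 10v + 2).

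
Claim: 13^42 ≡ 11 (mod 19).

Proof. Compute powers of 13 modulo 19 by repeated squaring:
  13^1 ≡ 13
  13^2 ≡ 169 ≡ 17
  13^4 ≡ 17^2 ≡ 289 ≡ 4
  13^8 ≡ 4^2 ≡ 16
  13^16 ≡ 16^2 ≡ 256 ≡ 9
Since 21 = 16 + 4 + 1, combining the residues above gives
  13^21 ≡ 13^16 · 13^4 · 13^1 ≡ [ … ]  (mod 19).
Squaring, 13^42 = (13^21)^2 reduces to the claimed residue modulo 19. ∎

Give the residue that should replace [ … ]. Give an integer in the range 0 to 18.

Multiply the listed residues: 9 · 4 · 13 = 36 → 468.
Reducing modulo 19: 468 = 24·19 + 12, so 13^21 ≡ 12.

12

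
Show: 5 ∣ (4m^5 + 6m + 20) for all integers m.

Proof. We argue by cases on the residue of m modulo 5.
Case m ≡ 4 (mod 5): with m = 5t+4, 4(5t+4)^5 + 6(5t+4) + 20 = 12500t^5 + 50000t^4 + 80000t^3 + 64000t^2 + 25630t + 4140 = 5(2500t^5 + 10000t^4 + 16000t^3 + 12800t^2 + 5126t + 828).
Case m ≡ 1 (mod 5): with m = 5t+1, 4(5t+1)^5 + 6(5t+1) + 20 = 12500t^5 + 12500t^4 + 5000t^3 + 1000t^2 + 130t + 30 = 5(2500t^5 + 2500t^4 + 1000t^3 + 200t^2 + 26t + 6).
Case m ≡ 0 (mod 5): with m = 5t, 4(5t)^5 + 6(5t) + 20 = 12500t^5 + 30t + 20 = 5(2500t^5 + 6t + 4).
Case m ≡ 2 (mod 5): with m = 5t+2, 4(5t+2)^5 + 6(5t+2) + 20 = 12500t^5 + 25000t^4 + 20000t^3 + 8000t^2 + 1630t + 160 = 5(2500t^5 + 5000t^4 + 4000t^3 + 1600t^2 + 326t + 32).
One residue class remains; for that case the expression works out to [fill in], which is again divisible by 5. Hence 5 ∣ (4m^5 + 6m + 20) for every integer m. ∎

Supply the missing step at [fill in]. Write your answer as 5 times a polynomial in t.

Only m ≡ 3 (mod 5) is unaccounted for. Put m = 5t+3:
4(5t+3)^5 + 6(5t+3) + 20 expands to 12500t^5 + 37500t^4 + 45000t^3 + 27000t^2 + 8130t + 1010,
and factoring out 5 leaves 5(2500t^5 + 7500t^4 + 9000t^3 + 5400t^2 + 1626t + 202).

5(2500t^5 + 7500t^4 + 9000t^3 + 5400t^2 + 1626t + 202)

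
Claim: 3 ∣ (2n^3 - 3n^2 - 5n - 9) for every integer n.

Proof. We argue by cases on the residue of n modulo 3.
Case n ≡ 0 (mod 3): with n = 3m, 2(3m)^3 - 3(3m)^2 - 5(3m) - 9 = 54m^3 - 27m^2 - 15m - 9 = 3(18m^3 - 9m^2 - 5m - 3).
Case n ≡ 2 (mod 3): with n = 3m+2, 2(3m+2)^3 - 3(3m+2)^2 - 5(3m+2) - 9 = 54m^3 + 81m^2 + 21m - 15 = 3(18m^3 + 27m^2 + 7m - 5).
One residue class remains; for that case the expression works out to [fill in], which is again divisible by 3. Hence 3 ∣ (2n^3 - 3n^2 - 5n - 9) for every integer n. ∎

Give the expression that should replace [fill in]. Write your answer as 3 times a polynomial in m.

The residues treated are {0, 2}, so the missing case is n ≡ 1 (mod 3); write n = 3m+1.
Then 2(3m+1)^3 - 3(3m+1)^2 - 5(3m+1) - 9 = 54m^3 + 27m^2 - 15m - 15 = 3(18m^3 + 9m^2 - 5m - 5).

3(18m^3 + 9m^2 - 5m - 5)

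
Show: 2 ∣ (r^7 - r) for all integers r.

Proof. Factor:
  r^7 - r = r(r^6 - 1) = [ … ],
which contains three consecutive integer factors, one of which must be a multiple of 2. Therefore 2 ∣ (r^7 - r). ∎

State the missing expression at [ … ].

(r - 1)r(r + 1)(r^4 + r^2 + 1)

r^6 - 1 = (r^2 - 1)(r^4 + r^2 + 1), and r^2 - 1 = (r-1)(r+1).
So r(r^6 - 1) = (r - 1)r(r + 1)(r^4 + r^2 + 1).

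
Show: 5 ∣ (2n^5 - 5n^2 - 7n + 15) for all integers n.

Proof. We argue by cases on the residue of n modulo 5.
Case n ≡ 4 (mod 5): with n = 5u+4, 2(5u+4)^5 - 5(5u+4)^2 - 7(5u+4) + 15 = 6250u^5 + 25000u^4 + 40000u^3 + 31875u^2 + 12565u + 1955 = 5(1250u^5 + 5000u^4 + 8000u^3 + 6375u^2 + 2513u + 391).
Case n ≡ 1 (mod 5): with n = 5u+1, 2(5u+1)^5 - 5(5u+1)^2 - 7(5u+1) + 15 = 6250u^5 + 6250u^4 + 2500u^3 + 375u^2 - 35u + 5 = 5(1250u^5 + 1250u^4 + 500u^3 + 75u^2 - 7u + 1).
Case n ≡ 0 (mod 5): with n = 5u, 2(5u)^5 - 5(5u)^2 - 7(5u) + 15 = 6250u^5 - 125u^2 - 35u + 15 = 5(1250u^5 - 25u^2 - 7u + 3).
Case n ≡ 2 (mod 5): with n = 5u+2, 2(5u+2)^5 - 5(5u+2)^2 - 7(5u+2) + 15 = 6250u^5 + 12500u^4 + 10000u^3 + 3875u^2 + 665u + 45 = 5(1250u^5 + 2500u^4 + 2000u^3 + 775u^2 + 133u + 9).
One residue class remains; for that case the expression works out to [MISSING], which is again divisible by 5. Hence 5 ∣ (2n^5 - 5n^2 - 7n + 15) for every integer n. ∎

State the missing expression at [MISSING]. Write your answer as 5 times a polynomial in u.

5(1250u^5 + 3750u^4 + 4500u^3 + 2675u^2 + 773u + 87)

Only n ≡ 3 (mod 5) is unaccounted for. Put n = 5u+3:
2(5u+3)^5 - 5(5u+3)^2 - 7(5u+3) + 15 expands to 6250u^5 + 18750u^4 + 22500u^3 + 13375u^2 + 3865u + 435,
and factoring out 5 leaves 5(1250u^5 + 3750u^4 + 4500u^3 + 2675u^2 + 773u + 87).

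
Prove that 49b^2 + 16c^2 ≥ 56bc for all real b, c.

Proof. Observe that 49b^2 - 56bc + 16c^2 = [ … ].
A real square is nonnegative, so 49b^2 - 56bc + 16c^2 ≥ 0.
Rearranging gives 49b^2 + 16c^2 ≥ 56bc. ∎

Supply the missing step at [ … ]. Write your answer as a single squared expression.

The leading and trailing coefficients are 7^2 and 4^2, and 56 = 2·7·4, so the trinomial is (7b - 4c)^2.
Hence 49b^2 - 56bc + 16c^2 ≥ 0.

(7b - 4c)^2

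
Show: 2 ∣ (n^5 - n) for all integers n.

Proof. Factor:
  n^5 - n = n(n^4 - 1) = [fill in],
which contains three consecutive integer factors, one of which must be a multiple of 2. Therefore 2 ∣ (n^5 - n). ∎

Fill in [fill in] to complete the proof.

n^4 - 1 = (n^2 - 1)(n^2 + 1), and n^2 - 1 = (n-1)(n+1).
So n(n^4 - 1) = (n - 1)n(n + 1)(n^2 + 1).

(n - 1)n(n + 1)(n^2 + 1)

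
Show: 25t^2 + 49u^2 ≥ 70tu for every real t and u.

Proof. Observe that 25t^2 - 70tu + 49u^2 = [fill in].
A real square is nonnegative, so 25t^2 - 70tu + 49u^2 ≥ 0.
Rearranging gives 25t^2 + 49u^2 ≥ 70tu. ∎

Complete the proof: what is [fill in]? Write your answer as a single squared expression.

(5t - 7u)^2

25t^2 - 70tu + 49u^2 is a perfect-square trinomial: the outer terms are (5t)^2 and (7u)^2, and the cross term is -2·5t·7u.
So 25t^2 - 70tu + 49u^2 = (5t - 7u)^2 ≥ 0.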